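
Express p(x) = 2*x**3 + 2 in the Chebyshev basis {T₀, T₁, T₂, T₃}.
(2)T₀ + (3/2)T₁ + (1/2)T₃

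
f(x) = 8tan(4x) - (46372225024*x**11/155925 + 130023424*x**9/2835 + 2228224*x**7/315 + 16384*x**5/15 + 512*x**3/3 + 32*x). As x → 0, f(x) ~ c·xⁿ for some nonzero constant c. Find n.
13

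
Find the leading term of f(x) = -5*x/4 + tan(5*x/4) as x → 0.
125*x**3/192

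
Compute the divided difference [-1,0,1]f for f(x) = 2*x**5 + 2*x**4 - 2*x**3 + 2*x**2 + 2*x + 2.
4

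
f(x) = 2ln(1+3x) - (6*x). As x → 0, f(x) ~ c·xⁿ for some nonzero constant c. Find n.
2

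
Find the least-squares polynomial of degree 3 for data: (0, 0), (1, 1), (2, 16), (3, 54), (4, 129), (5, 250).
-5/126 + (-1213/756)x + (35/36)x² + (101/54)x³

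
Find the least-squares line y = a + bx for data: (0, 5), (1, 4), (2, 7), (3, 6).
a = 23/5, b = 3/5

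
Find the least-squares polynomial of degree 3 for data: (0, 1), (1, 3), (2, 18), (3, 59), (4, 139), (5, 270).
65/63 + (-94/189)x + (65/252)x² + (229/108)x³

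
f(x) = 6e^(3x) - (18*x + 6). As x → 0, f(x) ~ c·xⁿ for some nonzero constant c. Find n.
2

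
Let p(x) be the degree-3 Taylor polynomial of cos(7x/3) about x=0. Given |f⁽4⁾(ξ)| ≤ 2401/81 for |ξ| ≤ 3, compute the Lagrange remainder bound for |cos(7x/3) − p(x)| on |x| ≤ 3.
2401/24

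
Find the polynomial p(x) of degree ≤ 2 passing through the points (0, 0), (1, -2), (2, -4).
-2*x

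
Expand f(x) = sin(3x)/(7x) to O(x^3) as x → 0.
3/7 - 9*x**2/14 + O(x**3)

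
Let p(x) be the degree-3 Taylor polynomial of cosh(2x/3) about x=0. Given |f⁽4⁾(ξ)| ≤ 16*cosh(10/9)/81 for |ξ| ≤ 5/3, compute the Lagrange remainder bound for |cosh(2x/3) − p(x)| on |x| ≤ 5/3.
1250*cosh(10/9)/19683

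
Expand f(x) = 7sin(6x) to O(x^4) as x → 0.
42*x - 252*x**3 + O(x**4)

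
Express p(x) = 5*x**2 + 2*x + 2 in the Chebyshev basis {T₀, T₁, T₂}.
(9/2)T₀ + (2)T₁ + (5/2)T₂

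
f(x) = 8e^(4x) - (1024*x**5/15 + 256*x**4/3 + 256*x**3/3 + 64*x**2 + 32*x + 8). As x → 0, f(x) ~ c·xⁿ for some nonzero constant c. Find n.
6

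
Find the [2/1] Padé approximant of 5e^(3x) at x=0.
(15*x**2/2 + 10*x + 5)/(1 - x)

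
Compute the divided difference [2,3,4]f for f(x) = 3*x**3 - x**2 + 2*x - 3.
26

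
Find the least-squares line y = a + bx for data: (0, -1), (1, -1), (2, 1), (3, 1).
a = -6/5, b = 4/5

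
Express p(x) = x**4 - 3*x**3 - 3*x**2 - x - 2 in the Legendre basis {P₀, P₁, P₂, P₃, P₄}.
(-14/5)P₀ + (-14/5)P₁ + (-10/7)P₂ + (-6/5)P₃ + (8/35)P₄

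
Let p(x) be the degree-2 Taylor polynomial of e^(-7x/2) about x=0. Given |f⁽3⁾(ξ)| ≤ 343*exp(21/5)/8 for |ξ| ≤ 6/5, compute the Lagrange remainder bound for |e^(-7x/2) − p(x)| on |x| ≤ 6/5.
3087*exp(21/5)/250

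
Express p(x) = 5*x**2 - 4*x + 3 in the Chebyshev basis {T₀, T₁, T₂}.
(11/2)T₀ + (-4)T₁ + (5/2)T₂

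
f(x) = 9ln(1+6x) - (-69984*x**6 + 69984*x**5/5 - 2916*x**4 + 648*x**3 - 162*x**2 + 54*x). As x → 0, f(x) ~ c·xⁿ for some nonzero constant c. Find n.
7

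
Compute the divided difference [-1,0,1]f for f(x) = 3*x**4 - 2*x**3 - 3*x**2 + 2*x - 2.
0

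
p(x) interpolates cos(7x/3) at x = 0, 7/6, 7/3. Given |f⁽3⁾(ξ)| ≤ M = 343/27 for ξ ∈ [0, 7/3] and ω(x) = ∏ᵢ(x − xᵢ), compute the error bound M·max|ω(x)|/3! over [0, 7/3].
117649*sqrt(3)/157464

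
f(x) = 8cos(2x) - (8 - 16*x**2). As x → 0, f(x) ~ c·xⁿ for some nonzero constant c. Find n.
4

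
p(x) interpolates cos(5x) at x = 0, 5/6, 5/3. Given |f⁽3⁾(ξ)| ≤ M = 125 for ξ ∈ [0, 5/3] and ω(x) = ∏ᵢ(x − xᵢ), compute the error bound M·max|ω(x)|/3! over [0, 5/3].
15625*sqrt(3)/5832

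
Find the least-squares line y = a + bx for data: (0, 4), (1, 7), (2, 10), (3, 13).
a = 4, b = 3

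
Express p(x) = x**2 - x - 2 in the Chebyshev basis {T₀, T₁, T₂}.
(-3/2)T₀ - T₁ + (1/2)T₂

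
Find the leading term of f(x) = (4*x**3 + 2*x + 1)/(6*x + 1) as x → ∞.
2*x**2/3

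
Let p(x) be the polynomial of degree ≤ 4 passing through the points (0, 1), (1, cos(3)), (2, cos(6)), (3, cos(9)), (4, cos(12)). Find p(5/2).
15*cos(9)/32 - 5*cos(12)/128 + 3/128 - 5*cos(3)/32 + 45*cos(6)/64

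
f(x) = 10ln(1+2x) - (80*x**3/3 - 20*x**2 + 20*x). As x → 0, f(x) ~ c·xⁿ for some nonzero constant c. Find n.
4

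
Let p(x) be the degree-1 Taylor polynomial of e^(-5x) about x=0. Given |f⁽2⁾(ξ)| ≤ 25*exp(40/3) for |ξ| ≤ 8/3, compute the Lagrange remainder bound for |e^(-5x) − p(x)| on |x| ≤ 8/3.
800*exp(40/3)/9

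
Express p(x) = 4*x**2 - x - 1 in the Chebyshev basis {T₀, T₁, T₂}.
T₀ - T₁ + (2)T₂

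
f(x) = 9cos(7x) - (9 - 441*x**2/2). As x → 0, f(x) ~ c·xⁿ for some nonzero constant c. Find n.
4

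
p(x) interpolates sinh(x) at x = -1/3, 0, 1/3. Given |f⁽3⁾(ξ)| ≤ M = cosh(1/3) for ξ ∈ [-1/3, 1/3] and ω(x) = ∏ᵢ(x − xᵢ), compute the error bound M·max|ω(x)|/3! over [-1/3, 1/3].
sqrt(3)*cosh(1/3)/729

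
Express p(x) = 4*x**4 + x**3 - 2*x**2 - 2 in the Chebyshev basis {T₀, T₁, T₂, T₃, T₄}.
(-3/2)T₀ + (3/4)T₁ + T₂ + (1/4)T₃ + (1/2)T₄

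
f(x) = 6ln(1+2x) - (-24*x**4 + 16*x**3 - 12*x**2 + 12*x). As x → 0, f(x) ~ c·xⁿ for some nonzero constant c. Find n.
5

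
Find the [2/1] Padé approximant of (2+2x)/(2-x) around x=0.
(x + 1)/(1 - x/2)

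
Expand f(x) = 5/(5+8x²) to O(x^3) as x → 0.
1 - 8*x**2/5 + O(x**3)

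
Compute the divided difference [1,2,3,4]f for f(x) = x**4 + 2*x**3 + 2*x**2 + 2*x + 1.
12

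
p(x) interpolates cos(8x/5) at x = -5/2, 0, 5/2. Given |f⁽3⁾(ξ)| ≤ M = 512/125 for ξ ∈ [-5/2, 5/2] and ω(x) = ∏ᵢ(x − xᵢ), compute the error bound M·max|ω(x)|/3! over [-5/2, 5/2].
64*sqrt(3)/27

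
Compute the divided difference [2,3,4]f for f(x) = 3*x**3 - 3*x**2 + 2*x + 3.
24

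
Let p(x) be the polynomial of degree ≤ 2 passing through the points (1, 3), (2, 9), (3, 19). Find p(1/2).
3/2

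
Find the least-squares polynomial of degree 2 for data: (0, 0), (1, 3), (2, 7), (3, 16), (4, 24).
-2/35 + (127/70)x + (15/14)x²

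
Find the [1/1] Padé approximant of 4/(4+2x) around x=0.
1/(x/2 + 1)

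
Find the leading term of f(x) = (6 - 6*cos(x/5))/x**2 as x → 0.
3/25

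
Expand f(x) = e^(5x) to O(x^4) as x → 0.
1 + 5*x + 25*x**2/2 + 125*x**3/6 + O(x**4)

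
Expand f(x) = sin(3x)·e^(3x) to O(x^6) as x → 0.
3*x + 9*x**2 + 9*x**3 - 81*x**5/10 + O(x**6)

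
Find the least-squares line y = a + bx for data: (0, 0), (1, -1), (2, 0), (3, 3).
a = -1, b = 1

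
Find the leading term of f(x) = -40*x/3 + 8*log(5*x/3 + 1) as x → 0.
-100*x**2/9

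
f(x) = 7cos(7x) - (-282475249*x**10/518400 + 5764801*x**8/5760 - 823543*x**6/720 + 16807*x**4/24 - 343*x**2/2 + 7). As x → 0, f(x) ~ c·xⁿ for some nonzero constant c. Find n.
12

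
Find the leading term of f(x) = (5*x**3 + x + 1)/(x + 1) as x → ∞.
5*x**2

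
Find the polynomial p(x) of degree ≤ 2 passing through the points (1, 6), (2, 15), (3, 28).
2*x**2 + 3*x + 1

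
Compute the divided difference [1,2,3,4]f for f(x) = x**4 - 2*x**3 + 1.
8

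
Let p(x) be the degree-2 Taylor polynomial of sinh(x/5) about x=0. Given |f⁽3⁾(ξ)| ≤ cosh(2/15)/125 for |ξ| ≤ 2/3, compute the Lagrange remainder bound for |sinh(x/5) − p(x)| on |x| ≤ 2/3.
4*cosh(2/15)/10125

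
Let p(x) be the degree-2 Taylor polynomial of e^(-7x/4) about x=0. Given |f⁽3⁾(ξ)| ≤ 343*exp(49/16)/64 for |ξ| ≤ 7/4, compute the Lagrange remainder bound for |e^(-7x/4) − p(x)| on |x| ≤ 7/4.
117649*exp(49/16)/24576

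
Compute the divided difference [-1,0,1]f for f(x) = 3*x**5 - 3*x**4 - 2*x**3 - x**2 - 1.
-4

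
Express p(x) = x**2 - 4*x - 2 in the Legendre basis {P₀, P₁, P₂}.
(-5/3)P₀ + (-4)P₁ + (2/3)P₂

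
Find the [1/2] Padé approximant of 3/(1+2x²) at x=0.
3/(2*x**2 + 1)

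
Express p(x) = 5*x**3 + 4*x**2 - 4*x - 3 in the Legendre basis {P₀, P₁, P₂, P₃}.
(-5/3)P₀ - P₁ + (8/3)P₂ + (2)P₃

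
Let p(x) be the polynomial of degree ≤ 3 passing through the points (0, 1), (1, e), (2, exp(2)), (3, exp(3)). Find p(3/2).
-exp(3)/16 - 1/16 + 9*e/16 + 9*exp(2)/16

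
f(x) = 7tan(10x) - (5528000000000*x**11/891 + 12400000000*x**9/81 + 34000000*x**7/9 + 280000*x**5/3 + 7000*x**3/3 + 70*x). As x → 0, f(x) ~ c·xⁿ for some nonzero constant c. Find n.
13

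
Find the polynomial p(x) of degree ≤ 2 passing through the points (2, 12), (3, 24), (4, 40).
2*x**2 + 2*x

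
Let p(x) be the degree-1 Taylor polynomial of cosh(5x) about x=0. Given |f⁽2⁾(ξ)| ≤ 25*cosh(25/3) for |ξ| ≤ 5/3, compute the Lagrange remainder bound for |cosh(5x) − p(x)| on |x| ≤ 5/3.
625*cosh(25/3)/18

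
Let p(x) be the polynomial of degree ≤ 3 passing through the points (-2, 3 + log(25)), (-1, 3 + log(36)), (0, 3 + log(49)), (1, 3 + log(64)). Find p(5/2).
3 + log(3101843146481947279097856*2**(1/4)*3**(7/8)*5**(5/8)*7**(3/8)/598691348064270045003125)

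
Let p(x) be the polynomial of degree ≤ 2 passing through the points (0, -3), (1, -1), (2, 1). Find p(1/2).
-2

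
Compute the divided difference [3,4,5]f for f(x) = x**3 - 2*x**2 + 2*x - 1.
10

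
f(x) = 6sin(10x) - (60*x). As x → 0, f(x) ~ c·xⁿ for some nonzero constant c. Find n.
3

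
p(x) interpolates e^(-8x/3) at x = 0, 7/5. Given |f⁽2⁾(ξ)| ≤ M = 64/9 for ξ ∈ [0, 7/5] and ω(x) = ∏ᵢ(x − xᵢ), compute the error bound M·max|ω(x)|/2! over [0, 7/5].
392/225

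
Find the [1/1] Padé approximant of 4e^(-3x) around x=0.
(4 - 6*x)/(3*x/2 + 1)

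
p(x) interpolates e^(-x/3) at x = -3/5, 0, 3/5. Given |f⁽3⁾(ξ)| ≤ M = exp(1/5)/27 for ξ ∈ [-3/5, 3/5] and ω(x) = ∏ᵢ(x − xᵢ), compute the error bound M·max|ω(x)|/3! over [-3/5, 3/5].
sqrt(3)*exp(1/5)/3375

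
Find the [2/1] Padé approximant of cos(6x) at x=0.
1 - 18*x**2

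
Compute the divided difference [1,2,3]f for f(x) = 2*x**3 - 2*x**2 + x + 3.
10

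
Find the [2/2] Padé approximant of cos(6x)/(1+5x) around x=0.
(-180*x**2/7 + 15*x/7 + 1)/(3*x**2 + 50*x/7 + 1)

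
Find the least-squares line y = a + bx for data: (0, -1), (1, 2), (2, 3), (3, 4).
a = -2/5, b = 8/5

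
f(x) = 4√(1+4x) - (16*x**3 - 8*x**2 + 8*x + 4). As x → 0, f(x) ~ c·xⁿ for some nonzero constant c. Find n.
4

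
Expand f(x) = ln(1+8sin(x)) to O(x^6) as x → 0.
8*x - 32*x**2 + 508*x**3/3 - 3040*x**4/3 + 19405*x**5/3 + O(x**6)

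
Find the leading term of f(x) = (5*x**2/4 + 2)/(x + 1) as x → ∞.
5*x/4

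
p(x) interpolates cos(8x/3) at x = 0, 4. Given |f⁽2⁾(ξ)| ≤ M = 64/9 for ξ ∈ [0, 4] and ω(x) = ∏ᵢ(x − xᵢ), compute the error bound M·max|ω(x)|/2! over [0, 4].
128/9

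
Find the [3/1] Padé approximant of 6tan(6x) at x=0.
432*x**3 + 36*x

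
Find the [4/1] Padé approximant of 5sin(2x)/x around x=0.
4*x**4/3 - 20*x**2/3 + 10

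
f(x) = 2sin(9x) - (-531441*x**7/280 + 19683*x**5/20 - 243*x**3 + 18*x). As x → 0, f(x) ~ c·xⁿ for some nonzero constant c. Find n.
9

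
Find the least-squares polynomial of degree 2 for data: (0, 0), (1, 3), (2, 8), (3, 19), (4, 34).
2/7 + (-6/35)x + (15/7)x²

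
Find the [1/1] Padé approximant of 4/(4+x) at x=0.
1/(x/4 + 1)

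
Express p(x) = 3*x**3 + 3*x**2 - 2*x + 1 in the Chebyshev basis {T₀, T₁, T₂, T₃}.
(5/2)T₀ + (1/4)T₁ + (3/2)T₂ + (3/4)T₃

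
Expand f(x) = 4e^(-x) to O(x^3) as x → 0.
4 - 4*x + 2*x**2 + O(x**3)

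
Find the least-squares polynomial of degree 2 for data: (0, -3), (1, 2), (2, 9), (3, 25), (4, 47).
-86/35 + (1/70)x + (43/14)x²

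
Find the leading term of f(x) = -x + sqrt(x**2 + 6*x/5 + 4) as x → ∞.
3/5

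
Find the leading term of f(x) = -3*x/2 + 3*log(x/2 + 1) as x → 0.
-3*x**2/8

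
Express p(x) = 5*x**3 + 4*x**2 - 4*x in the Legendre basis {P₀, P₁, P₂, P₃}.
(4/3)P₀ - P₁ + (8/3)P₂ + (2)P₃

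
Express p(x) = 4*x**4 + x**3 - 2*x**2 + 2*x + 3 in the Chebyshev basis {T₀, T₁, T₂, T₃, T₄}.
(7/2)T₀ + (11/4)T₁ + T₂ + (1/4)T₃ + (1/2)T₄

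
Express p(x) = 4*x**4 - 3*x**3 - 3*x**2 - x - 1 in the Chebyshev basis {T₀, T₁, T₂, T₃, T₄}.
-T₀ + (-13/4)T₁ + (1/2)T₂ + (-3/4)T₃ + (1/2)T₄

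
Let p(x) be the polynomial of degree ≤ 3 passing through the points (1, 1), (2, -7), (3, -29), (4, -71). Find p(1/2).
13/8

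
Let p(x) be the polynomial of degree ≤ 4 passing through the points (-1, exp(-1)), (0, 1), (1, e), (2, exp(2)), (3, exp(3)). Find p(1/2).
(-5 + e*(-20*exp(2) + 60 + 3*exp(3) + 90*e))*exp(-1)/128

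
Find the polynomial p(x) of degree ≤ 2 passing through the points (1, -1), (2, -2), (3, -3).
-x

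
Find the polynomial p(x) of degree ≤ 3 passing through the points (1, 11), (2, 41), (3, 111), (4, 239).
3*x**3 + 2*x**2 + 3*x + 3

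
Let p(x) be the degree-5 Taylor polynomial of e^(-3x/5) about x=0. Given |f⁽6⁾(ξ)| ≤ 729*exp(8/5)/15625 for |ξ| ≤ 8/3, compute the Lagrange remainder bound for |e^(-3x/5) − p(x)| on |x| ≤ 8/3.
16384*exp(8/5)/703125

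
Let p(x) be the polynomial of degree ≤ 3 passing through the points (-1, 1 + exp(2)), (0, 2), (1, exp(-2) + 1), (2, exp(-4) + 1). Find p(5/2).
(-35*exp(2) + (37 - 5*exp(2))*exp(4) + 35)*exp(-4)/16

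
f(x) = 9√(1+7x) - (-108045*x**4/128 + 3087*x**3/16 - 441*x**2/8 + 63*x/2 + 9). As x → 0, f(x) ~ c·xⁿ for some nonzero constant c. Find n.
5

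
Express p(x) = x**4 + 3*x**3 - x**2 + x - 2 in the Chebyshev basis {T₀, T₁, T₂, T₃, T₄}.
(-17/8)T₀ + (13/4)T₁ + (3/4)T₃ + (1/8)T₄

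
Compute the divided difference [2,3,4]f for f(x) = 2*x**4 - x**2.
109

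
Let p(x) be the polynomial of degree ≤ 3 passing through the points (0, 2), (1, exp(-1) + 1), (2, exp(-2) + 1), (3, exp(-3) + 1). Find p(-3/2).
(-189*exp(2) - 35 + 135*e + 121*exp(3))*exp(-3)/16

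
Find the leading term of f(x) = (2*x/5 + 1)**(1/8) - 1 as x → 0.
x/20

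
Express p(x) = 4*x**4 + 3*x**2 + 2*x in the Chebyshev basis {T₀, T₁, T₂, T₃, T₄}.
(3)T₀ + (2)T₁ + (7/2)T₂ + (1/2)T₄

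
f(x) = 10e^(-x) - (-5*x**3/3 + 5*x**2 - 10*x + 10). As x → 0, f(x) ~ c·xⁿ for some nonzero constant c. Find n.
4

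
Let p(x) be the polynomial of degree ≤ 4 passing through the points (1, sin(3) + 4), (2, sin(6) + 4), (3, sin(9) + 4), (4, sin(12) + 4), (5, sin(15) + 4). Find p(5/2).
15*sin(6)/32 - 5*sin(3)/128 + 3*sin(15)/128 - 5*sin(12)/32 + 45*sin(9)/64 + 4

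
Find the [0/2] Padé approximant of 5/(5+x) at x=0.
1/(x/5 + 1)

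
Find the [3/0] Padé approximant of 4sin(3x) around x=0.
-18*x**3 + 12*x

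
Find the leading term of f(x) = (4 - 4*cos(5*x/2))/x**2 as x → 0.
25/2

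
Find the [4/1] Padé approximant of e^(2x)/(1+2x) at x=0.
(106*x**4/135 + 56*x**3/45 + 2*x**2 + 88*x/45 + 1)/(88*x/45 + 1)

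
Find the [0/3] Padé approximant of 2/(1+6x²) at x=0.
2/(6*x**2 + 1)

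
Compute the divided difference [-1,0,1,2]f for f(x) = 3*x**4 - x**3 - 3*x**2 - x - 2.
5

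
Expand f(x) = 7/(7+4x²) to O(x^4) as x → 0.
1 - 4*x**2/7 + O(x**4)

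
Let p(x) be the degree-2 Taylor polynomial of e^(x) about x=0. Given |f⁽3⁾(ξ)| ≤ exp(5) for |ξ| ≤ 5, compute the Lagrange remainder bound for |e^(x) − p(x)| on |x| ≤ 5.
125*exp(5)/6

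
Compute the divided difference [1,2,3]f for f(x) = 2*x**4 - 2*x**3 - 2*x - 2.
38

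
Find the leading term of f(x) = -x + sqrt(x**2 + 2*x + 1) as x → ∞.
1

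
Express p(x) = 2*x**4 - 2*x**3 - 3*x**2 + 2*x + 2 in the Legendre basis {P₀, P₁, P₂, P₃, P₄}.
(7/5)P₀ + (4/5)P₁ + (-6/7)P₂ + (-4/5)P₃ + (16/35)P₄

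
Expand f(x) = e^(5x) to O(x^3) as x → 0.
1 + 5*x + 25*x**2/2 + O(x**3)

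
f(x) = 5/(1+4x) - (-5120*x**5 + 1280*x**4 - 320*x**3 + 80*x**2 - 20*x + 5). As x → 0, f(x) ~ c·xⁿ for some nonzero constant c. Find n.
6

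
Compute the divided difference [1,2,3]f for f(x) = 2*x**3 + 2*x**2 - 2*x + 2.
14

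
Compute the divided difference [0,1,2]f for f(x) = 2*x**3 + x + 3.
6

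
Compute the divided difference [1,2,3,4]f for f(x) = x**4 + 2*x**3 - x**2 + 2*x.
12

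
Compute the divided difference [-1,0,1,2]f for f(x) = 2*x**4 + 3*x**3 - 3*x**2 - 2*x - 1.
7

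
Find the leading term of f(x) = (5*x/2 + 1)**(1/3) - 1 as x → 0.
5*x/6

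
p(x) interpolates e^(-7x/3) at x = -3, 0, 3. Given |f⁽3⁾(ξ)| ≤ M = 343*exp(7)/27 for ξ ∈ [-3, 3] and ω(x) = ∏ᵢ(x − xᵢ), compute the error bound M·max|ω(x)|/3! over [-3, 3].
343*sqrt(3)*exp(7)/27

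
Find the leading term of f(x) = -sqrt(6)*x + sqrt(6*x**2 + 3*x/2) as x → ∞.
sqrt(6)/8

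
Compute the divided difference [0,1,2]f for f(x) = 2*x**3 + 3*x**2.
9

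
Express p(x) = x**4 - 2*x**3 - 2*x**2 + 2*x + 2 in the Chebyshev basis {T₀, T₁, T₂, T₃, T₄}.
(11/8)T₀ + (1/2)T₁ + (-1/2)T₂ + (-1/2)T₃ + (1/8)T₄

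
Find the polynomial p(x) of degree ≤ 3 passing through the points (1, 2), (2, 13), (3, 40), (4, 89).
x**3 + 2*x**2 - 2*x + 1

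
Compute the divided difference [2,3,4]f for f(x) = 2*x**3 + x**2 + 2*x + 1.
19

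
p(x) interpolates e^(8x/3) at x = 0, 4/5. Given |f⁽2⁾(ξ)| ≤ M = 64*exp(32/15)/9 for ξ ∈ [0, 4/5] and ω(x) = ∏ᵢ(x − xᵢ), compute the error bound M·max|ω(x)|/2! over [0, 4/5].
128*exp(32/15)/225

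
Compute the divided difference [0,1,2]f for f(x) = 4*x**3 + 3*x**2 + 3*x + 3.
15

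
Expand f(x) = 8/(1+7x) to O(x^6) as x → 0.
8 - 56*x + 392*x**2 - 2744*x**3 + 19208*x**4 - 134456*x**5 + O(x**6)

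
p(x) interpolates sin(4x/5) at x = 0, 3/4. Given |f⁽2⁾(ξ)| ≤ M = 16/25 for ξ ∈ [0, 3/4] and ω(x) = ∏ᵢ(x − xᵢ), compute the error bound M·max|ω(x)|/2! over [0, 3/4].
9/200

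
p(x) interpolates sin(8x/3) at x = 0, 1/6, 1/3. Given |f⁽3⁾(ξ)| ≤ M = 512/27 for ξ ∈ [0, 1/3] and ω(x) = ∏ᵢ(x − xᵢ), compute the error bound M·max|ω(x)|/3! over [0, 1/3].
64*sqrt(3)/19683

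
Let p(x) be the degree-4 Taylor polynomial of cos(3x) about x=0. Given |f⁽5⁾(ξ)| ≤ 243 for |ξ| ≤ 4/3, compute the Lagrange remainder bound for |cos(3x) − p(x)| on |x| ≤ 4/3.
128/15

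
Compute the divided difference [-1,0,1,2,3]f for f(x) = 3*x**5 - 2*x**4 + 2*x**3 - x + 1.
13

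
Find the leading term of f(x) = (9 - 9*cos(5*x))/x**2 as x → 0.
225/2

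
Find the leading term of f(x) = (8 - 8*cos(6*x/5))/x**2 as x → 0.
144/25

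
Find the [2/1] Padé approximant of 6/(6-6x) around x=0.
1/(1 - x)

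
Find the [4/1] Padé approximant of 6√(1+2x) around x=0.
(9*x**4/20 - 6*x**3/5 + 27*x**2/5 + 72*x/5 + 6)/(7*x/5 + 1)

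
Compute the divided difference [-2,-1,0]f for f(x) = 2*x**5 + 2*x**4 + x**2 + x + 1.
-15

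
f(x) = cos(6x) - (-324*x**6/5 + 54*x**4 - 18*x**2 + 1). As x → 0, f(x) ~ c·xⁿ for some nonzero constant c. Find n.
8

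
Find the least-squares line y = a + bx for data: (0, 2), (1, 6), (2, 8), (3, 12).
a = 11/5, b = 16/5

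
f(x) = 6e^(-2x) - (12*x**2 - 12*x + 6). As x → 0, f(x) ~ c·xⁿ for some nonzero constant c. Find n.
3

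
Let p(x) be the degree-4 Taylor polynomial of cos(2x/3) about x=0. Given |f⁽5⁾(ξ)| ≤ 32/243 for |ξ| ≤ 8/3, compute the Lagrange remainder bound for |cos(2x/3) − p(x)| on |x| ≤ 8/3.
131072/885735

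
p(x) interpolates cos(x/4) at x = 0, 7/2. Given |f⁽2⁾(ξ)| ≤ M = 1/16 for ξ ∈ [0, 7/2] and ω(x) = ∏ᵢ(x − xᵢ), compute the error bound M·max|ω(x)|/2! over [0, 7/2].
49/512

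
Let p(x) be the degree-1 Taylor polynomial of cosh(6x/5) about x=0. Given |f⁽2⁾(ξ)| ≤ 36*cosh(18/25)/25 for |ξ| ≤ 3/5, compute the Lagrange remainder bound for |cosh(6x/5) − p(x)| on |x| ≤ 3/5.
162*cosh(18/25)/625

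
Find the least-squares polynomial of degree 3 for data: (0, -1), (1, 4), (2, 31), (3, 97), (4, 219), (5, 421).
-11/9 + (107/54)x + (25/36)x² + (341/108)x³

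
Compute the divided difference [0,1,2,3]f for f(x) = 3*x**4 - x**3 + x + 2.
17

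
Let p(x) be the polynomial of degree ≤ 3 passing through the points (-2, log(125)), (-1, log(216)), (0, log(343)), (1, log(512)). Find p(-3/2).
log(72*2**(3/8)*340584136962890625**(1/16)/7)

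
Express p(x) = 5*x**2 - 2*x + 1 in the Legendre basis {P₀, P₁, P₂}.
(8/3)P₀ + (-2)P₁ + (10/3)P₂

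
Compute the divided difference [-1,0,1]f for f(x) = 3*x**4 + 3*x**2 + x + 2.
6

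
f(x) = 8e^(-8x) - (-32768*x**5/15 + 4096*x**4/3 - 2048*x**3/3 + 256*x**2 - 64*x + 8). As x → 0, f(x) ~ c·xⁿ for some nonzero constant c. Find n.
6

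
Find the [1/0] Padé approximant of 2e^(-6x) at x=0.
2 - 12*x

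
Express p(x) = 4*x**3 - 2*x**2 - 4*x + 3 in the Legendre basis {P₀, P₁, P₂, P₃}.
(7/3)P₀ + (-8/5)P₁ + (-4/3)P₂ + (8/5)P₃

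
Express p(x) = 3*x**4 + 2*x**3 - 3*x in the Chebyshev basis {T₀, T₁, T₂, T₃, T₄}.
(9/8)T₀ + (-3/2)T₁ + (3/2)T₂ + (1/2)T₃ + (3/8)T₄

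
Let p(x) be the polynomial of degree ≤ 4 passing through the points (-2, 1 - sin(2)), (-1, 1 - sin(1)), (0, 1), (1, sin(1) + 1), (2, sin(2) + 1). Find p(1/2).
-sin(2)/16 + 5*sin(1)/8 + 1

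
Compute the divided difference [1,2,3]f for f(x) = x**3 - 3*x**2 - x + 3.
3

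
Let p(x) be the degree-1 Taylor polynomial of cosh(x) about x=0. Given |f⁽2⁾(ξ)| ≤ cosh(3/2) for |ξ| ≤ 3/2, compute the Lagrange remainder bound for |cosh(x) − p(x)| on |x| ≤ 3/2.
9*cosh(3/2)/8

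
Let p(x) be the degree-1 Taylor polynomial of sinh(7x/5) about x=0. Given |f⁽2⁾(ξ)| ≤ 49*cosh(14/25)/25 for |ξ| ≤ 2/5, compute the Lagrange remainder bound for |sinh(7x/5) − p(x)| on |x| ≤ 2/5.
98*cosh(14/25)/625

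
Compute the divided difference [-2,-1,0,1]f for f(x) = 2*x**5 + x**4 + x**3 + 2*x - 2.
9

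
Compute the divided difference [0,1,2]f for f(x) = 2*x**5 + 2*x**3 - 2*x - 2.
36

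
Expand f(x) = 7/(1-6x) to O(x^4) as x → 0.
7 + 42*x + 252*x**2 + 1512*x**3 + O(x**4)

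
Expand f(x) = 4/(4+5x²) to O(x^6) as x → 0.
1 - 5*x**2/4 + 25*x**4/16 + O(x**6)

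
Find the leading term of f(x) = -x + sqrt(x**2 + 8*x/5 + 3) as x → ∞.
4/5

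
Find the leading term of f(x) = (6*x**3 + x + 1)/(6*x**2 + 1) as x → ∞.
x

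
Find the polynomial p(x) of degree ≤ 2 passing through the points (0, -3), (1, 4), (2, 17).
3*x**2 + 4*x - 3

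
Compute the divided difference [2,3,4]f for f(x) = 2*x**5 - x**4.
515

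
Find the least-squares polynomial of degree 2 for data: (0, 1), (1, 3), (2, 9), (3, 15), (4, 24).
4/5 + (9/5)x + x²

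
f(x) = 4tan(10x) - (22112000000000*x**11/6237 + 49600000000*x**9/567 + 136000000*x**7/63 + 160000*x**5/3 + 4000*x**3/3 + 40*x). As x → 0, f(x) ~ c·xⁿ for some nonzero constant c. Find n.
13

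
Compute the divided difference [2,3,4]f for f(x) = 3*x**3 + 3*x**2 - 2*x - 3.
30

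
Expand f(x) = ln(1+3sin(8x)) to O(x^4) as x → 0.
24*x - 288*x**2 + 4352*x**3 + O(x**4)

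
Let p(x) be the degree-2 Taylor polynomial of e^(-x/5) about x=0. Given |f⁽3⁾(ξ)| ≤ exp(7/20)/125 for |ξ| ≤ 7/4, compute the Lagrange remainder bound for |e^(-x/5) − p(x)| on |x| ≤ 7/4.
343*exp(7/20)/48000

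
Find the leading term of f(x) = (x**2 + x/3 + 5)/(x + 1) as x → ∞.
x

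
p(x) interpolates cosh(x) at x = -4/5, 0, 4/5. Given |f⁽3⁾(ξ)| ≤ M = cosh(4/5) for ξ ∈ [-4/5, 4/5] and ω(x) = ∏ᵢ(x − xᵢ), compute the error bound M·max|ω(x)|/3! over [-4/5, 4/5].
64*sqrt(3)*cosh(4/5)/3375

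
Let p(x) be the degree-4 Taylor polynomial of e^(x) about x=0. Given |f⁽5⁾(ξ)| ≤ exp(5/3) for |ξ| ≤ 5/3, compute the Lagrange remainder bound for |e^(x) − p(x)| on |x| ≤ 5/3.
625*exp(5/3)/5832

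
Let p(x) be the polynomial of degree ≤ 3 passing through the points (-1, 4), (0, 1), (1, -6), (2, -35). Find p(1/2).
-7/8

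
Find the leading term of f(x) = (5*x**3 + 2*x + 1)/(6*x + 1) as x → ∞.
5*x**2/6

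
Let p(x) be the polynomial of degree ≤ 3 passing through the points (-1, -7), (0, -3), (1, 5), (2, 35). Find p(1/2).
-5/8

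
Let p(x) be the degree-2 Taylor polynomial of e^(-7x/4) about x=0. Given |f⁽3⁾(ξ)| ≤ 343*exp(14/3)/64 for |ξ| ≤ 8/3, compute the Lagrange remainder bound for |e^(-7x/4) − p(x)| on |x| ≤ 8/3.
1372*exp(14/3)/81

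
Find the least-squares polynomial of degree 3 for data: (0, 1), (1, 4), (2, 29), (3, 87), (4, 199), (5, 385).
40/63 + (271/189)x + (31/252)x² + (323/108)x³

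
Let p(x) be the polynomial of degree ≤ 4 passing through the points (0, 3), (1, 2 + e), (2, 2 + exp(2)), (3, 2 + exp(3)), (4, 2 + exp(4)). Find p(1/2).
-35*exp(2)/64 - 5*exp(4)/128 + 291/128 + 35*e/32 + 7*exp(3)/32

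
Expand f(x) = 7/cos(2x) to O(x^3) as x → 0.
7 + 14*x**2 + O(x**3)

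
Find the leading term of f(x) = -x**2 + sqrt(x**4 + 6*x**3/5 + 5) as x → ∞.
3*x/5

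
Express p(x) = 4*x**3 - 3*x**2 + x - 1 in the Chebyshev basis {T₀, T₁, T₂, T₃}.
(-5/2)T₀ + (4)T₁ + (-3/2)T₂ + T₃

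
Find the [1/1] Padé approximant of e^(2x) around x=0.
(x + 1)/(1 - x)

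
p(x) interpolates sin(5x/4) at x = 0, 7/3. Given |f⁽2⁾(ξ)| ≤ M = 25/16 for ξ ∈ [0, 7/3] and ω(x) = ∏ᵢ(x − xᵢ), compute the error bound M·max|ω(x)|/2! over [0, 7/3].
1225/1152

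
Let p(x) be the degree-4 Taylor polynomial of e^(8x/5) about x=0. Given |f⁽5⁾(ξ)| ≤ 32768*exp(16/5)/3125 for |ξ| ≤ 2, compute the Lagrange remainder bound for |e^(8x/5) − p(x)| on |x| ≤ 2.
131072*exp(16/5)/46875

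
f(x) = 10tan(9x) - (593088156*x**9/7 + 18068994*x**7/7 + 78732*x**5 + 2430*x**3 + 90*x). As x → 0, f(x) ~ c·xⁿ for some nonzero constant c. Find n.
11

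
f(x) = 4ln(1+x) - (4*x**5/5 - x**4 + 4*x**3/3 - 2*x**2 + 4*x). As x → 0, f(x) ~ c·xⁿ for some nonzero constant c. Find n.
6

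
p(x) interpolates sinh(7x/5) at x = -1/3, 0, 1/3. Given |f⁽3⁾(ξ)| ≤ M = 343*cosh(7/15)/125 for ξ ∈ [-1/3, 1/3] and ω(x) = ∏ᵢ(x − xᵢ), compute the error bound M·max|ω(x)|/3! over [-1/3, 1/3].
343*sqrt(3)*cosh(7/15)/91125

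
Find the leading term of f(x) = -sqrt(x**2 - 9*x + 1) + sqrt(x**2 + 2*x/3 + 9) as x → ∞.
29/6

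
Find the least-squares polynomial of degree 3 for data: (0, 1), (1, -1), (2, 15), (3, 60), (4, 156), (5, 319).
95/126 + (-1973/756)x + (-145/126)x² + (311/108)x³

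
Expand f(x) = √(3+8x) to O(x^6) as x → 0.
sqrt(3) + 4*sqrt(3)*x/3 - 8*sqrt(3)*x**2/9 + 32*sqrt(3)*x**3/27 - 160*sqrt(3)*x**4/81 + 896*sqrt(3)*x**5/243 + O(x**6)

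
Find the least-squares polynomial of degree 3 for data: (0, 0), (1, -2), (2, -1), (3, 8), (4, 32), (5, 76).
-1/63 + (-241/189)x + (-29/18)x² + (53/54)x³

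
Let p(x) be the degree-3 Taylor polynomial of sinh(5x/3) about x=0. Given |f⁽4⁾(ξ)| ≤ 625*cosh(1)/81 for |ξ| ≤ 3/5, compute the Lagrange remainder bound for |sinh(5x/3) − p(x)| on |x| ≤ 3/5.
cosh(1)/24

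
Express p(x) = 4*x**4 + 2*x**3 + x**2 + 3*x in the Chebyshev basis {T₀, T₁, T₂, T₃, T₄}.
(2)T₀ + (9/2)T₁ + (5/2)T₂ + (1/2)T₃ + (1/2)T₄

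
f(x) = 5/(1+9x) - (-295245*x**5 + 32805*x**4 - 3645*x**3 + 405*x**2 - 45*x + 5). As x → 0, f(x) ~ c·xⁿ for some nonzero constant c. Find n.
6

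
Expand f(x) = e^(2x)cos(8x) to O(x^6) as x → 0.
1 + 2*x - 30*x**2 - 188*x**3/3 + 322*x**4/3 + 4484*x**5/15 + O(x**6)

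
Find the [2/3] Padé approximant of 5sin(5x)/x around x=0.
(25 - 875*x**2/12)/(5*x**2/4 + 1)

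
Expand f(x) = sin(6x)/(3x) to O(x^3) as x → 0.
2 - 12*x**2 + O(x**3)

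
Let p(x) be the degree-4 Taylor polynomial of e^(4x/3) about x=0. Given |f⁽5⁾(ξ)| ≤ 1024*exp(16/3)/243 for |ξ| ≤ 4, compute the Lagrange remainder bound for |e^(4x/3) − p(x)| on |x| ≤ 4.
131072*exp(16/3)/3645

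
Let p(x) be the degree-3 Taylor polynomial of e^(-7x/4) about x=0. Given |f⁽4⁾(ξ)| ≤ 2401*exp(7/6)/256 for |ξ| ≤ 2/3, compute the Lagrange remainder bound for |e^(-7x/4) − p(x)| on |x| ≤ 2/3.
2401*exp(7/6)/31104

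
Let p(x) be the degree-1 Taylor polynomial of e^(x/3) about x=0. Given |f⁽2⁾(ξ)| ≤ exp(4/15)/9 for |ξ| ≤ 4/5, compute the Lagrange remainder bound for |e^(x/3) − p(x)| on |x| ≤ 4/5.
8*exp(4/15)/225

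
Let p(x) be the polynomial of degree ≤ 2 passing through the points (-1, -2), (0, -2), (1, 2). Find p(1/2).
-1/2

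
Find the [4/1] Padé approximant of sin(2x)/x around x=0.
4*x**4/15 - 4*x**2/3 + 2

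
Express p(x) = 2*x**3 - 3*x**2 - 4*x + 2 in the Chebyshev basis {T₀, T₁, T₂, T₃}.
(1/2)T₀ + (-5/2)T₁ + (-3/2)T₂ + (1/2)T₃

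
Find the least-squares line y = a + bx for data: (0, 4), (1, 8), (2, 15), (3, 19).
a = 37/10, b = 26/5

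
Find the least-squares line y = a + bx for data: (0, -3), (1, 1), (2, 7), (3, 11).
a = -16/5, b = 24/5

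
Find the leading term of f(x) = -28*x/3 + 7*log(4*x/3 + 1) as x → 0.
-56*x**2/9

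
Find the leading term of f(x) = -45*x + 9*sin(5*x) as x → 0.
-375*x**3/2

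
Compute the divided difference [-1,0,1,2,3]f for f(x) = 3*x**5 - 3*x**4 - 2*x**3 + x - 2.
12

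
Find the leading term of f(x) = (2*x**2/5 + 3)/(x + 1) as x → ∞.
2*x/5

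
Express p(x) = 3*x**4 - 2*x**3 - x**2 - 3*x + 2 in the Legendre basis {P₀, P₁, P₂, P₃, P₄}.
(34/15)P₀ + (-21/5)P₁ + (22/21)P₂ + (-4/5)P₃ + (24/35)P₄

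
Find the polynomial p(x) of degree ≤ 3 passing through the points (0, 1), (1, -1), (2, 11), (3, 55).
3*x**3 - 2*x**2 - 3*x + 1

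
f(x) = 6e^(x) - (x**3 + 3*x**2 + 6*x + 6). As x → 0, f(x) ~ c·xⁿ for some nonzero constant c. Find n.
4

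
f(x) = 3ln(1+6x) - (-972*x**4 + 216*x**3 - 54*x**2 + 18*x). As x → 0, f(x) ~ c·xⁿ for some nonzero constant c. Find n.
5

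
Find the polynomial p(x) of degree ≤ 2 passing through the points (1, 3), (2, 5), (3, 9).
x**2 - x + 3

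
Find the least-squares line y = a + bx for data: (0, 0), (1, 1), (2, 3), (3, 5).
a = -3/10, b = 17/10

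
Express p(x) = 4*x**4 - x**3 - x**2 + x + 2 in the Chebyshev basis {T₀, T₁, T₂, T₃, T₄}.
(3)T₀ + (1/4)T₁ + (3/2)T₂ + (-1/4)T₃ + (1/2)T₄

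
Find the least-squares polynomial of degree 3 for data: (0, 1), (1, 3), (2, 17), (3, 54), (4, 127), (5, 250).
8/9 + (230/189)x + (-223/252)x² + (229/108)x³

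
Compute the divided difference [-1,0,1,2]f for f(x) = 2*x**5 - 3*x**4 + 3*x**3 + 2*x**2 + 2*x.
7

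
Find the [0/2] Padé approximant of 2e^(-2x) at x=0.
2/(2*x**2 + 2*x + 1)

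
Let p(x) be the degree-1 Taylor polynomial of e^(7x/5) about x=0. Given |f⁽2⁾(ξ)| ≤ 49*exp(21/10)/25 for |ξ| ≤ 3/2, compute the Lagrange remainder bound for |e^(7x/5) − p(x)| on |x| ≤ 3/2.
441*exp(21/10)/200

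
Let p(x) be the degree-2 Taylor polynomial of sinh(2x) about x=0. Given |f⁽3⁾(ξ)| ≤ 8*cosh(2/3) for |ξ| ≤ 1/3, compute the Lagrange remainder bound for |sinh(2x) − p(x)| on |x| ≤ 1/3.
4*cosh(2/3)/81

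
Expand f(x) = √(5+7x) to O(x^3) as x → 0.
sqrt(5) + 7*sqrt(5)*x/10 - 49*sqrt(5)*x**2/200 + O(x**3)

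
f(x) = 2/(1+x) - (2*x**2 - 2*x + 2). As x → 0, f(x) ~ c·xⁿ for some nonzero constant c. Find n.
3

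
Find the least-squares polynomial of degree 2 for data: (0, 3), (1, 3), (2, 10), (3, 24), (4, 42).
96/35 + (-167/70)x + (43/14)x²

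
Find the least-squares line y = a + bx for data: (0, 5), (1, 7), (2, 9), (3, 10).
a = 26/5, b = 17/10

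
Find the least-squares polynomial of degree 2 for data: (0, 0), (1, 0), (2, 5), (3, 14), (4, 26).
-1/5 + (-7/5)x + (2)x²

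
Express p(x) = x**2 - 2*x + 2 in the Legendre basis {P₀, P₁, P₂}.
(7/3)P₀ + (-2)P₁ + (2/3)P₂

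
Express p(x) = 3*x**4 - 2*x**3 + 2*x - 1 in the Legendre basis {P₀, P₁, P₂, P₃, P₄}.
(-2/5)P₀ + (4/5)P₁ + (12/7)P₂ + (-4/5)P₃ + (24/35)P₄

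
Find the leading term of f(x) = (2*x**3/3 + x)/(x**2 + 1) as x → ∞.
2*x/3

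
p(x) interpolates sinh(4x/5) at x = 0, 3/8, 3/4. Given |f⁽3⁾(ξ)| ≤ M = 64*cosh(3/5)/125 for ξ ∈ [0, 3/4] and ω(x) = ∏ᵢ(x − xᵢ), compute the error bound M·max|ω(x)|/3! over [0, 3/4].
sqrt(3)*cosh(3/5)/1000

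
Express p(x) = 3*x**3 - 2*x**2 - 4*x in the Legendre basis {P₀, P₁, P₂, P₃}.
(-2/3)P₀ + (-11/5)P₁ + (-4/3)P₂ + (6/5)P₃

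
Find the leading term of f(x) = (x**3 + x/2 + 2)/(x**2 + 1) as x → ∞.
x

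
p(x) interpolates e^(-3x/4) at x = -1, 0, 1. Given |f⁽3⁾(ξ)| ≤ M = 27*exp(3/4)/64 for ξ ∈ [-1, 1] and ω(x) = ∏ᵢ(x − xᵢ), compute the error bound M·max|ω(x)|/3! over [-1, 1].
sqrt(3)*exp(3/4)/64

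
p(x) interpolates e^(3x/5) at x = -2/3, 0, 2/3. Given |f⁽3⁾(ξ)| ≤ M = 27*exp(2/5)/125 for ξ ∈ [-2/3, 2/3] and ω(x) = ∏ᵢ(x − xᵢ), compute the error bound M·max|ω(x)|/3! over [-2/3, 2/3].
8*sqrt(3)*exp(2/5)/3375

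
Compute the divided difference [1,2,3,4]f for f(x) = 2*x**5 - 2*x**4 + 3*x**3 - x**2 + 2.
113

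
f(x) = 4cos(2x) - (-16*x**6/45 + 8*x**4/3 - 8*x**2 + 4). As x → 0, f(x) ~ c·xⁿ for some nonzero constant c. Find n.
8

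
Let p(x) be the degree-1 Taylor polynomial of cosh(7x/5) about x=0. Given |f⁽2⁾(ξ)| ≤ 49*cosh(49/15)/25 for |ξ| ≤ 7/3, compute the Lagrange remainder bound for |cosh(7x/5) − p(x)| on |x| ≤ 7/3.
2401*cosh(49/15)/450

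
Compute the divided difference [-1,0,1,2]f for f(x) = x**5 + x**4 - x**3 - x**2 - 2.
6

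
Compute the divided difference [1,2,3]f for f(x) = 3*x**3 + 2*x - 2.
18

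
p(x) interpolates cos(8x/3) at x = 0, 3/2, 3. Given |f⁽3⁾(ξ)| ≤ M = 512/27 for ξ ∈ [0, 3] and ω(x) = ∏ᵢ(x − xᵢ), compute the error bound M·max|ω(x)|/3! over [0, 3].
64*sqrt(3)/27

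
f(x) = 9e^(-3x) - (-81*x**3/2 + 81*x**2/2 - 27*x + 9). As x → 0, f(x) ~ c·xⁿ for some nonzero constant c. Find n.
4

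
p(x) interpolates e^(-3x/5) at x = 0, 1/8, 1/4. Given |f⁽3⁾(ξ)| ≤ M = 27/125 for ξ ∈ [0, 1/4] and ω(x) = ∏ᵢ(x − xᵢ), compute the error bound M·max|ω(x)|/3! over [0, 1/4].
sqrt(3)/64000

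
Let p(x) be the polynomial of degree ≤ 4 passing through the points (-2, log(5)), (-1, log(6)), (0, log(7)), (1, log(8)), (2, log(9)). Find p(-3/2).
log(6*2**(3/4)*3**(1/64)*5**(35/128)*7**(29/64)/7)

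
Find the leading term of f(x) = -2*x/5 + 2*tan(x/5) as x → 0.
2*x**3/375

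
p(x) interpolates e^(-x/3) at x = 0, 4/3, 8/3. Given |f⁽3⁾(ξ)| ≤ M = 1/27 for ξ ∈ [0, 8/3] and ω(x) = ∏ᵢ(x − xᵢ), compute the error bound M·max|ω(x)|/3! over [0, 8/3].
64*sqrt(3)/19683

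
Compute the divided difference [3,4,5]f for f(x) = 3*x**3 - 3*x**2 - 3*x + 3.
33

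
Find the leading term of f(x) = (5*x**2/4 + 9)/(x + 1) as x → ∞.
5*x/4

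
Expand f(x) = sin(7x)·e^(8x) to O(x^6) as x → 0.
7*x + 56*x**2 + 1001*x**3/6 + 140*x**4 - 59353*x**5/120 + O(x**6)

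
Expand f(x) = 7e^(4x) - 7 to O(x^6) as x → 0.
28*x + 56*x**2 + 224*x**3/3 + 224*x**4/3 + 896*x**5/15 + O(x**6)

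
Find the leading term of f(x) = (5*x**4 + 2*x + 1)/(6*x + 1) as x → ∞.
5*x**3/6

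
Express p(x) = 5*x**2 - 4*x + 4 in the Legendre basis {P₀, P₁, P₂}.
(17/3)P₀ + (-4)P₁ + (10/3)P₂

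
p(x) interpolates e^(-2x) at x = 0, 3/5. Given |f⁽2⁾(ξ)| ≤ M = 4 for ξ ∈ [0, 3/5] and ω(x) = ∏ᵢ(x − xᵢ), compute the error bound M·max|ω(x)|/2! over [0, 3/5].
9/50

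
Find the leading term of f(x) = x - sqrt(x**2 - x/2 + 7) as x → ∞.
1/4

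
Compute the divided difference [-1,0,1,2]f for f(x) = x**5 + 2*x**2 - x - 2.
5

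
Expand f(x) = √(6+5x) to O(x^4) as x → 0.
sqrt(6) + 5*sqrt(6)*x/12 - 25*sqrt(6)*x**2/288 + 125*sqrt(6)*x**3/3456 + O(x**4)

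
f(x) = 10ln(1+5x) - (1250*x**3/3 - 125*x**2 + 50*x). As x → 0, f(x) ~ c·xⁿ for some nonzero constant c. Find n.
4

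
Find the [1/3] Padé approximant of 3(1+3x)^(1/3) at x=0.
(15*x/2 + 3)/(x**3/3 - x**2/2 + 3*x/2 + 1)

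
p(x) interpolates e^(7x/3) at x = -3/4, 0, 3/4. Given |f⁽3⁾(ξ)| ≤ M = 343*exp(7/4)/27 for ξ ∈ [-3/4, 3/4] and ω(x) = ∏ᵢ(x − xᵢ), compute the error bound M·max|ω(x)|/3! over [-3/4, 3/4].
343*sqrt(3)*exp(7/4)/1728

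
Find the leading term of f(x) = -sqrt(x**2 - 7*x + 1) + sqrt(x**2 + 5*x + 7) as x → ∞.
6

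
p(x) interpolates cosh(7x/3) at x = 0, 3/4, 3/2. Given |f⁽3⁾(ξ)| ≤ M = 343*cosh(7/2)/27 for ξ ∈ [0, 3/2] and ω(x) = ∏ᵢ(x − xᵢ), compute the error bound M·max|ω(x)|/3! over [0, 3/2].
343*sqrt(3)*cosh(7/2)/1728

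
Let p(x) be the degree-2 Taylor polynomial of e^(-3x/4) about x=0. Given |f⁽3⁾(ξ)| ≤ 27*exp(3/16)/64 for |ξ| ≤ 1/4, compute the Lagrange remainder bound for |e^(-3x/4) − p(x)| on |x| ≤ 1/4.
9*exp(3/16)/8192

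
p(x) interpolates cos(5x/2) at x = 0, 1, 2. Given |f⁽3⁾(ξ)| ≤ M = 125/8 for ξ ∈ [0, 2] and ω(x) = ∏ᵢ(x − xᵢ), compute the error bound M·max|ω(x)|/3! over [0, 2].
125*sqrt(3)/216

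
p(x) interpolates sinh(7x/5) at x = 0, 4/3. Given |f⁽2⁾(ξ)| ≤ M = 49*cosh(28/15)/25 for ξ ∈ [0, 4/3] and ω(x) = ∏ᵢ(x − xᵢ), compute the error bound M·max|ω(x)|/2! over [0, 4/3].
98*cosh(28/15)/225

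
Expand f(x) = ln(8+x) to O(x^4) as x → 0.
log(8) + x/8 - x**2/128 + x**3/1536 + O(x**4)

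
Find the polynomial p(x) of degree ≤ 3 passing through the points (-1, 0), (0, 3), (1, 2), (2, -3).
-2*x**2 + x + 3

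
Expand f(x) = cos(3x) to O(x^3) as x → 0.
1 - 9*x**2/2 + O(x**3)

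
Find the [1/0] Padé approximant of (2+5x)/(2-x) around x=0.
3*x + 1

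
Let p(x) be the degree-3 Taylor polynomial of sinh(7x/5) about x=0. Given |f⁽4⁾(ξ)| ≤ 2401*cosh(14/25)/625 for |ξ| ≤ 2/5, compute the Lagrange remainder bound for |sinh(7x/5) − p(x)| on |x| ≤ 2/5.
4802*cosh(14/25)/1171875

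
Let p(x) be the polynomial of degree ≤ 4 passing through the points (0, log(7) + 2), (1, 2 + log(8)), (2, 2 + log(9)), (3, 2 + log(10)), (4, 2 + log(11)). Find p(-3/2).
log(43275834131238896700854768074263*11**(59/128)*3**(13/32)*5**(31/32)*7**(3/128)/184467440737095516160000000000000) + 2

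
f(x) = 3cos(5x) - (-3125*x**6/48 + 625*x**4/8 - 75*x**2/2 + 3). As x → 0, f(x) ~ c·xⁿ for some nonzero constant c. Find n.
8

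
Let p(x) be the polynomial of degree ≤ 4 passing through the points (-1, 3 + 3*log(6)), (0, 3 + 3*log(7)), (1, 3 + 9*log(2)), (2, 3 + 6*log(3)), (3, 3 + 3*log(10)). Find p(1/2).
3 + log(448*2**(9/32)*3**(121/128)*5**(9/128)*7**(13/32)/9)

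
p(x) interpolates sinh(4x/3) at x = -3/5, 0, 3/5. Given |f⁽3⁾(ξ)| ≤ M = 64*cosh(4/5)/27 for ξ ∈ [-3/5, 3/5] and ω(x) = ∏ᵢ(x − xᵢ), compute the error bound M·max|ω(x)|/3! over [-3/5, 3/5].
64*sqrt(3)*cosh(4/5)/3375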